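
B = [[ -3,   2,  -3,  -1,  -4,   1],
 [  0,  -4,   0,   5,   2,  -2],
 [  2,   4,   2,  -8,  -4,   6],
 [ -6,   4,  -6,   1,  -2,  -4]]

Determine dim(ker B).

Row reduce to echelon form.
R3 ← R3 + (2/3)·R1: [0, 16/3, 0, -26/3, -20/3, 20/3]
R4 ← R4 − (2)·R1: [0, 0, 0, 3, 6, -6]
R3 ← R3 + (4/3)·R2: [0, 0, 0, -2, -4, 4]
R4 ← R4 + (3/2)·R3: [0, 0, 0, 0, 0, 0]
3 nonzero rows, so rank(B) = 3.
B has 6 columns; by rank–nullity, nullity = 6 − 3 = 3.

3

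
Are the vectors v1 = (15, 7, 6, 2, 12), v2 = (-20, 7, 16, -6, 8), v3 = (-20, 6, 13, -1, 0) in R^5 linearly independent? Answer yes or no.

Form the matrix with these vectors as rows and row reduce.
R2 ← R2 + (4/3)·R1: [0, 49/3, 24, -10/3, 24]
R3 ← R3 + (4/3)·R1: [0, 46/3, 21, 5/3, 16]
R3 ← R3 − (46/49)·R2: [0, 0, -75/49, 235/49, -320/49]
3 nonzero rows, so the 3 vectors span a space of dimension 3.
Since 3 = 3, the vectors are linearly independent.

yes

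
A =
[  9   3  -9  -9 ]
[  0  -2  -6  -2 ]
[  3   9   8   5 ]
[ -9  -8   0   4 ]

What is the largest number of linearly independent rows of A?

Row reduce to echelon form.
R3 ← R3 − (1/3)·R1: [0, 8, 11, 8]
R4 ← R4 + R1: [0, -5, -9, -5]
R3 ← R3 + (4)·R2: [0, 0, -13, 0]
R4 ← R4 − (5/2)·R2: [0, 0, 6, 0]
R4 ← R4 + (6/13)·R3: [0, 0, 0, 0]
Echelon form has 3 nonzero rows, so rank(A) = 3.
The rank gives the maximum number of linearly independent rows: 3.

3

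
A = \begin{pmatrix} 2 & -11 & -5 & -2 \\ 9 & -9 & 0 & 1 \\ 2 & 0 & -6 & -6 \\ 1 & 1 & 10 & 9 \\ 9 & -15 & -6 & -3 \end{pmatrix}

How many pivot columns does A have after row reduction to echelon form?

Row reduce to echelon form.
R2 ← R2 − (9/2)·R1: [0, 81/2, 45/2, 10]
R3 ← R3 − R1: [0, 11, -1, -4]
R4 ← R4 − (1/2)·R1: [0, 13/2, 25/2, 10]
R5 ← R5 − (9/2)·R1: [0, 69/2, 33/2, 6]
R3 ← R3 − (22/81)·R2: [0, 0, -64/9, -544/81]
R4 ← R4 − (13/81)·R2: [0, 0, 80/9, 680/81]
R5 ← R5 − (23/27)·R2: [0, 0, -8/3, -68/27]
R4 ← R4 + (5/4)·R3: [0, 0, 0, 0]
R5 ← R5 − (3/8)·R3: [0, 0, 0, 0]
Echelon form has 3 nonzero rows, so rank(A) = 3.
Each nonzero row contributes one pivot column: 3 pivot columns.

3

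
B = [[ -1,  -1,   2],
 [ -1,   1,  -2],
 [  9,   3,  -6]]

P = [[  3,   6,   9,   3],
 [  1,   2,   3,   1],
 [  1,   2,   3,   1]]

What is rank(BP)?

First compute BP:
[[ -2,  -4,  -6,  -2],
 [ -4,  -8, -12,  -4],
 [ 24,  48,  72,  24]]
Now row reduce the product.
R2 ← R2 − (2)·R1: [0, 0, 0, 0]
R3 ← R3 + (12)·R1: [0, 0, 0, 0]
1 nonzero row, so rank(BP) = 1.

1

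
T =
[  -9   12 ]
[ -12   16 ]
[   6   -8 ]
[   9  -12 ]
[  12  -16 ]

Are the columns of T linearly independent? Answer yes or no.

no

Row reduce T to echelon form.
R2 ← R2 − (4/3)·R1: [0, 0]
R3 ← R3 + (2/3)·R1: [0, 0]
R4 ← R4 + R1: [0, 0]
R5 ← R5 + (4/3)·R1: [0, 0]
1 pivot among 2 columns.
Only 1 < 2 pivot columns, so the columns are linearly dependent.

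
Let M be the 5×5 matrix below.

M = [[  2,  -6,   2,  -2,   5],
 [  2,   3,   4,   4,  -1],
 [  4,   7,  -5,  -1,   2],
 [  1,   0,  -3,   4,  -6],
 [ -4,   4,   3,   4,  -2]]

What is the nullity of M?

Row reduce to echelon form.
R2 ← R2 − R1: [0, 9, 2, 6, -6]
R3 ← R3 − (2)·R1: [0, 19, -9, 3, -8]
R4 ← R4 − (1/2)·R1: [0, 3, -4, 5, -17/2]
R5 ← R5 + (2)·R1: [0, -8, 7, 0, 8]
R3 ← R3 − (19/9)·R2: [0, 0, -119/9, -29/3, 14/3]
R4 ← R4 − (1/3)·R2: [0, 0, -14/3, 3, -13/2]
R5 ← R5 + (8/9)·R2: [0, 0, 79/9, 16/3, 8/3]
R4 ← R4 − (6/17)·R3: [0, 0, 0, 109/17, -277/34]
R5 ← R5 + (79/119)·R3: [0, 0, 0, -129/119, 98/17]
R5 ← R5 + (129/763)·R4: [0, 0, 0, 0, 6695/1526]
5 nonzero rows, so rank(M) = 5.
M has 5 columns; by rank–nullity, nullity = 5 − 5 = 0.

0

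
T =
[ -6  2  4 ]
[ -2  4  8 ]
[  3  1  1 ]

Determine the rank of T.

Row reduce to echelon form.
R2 ← R2 − (1/3)·R1: [0, 10/3, 20/3]
R3 ← R3 + (1/2)·R1: [0, 2, 3]
R3 ← R3 − (3/5)·R2: [0, 0, -1]
Echelon form has 3 nonzero rows, so rank(T) = 3.

3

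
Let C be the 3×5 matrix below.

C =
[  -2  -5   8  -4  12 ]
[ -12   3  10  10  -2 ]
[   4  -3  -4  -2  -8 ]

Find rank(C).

3

Row reduce to echelon form.
R2 ← R2 − (6)·R1: [0, 33, -38, 34, -74]
R3 ← R3 + (2)·R1: [0, -13, 12, -10, 16]
R3 ← R3 + (13/33)·R2: [0, 0, -98/33, 112/33, -434/33]
Echelon form has 3 nonzero rows, so rank(C) = 3.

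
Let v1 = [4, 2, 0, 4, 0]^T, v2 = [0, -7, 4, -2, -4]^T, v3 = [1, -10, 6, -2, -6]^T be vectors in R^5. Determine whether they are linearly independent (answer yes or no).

Form the matrix with these vectors as rows and row reduce.
R3 ← R3 − (1/4)·R1: [0, -21/2, 6, -3, -6]
R3 ← R3 − (3/2)·R2: [0, 0, 0, 0, 0]
2 nonzero rows, so the 3 vectors span a space of dimension 2.
Since 2 < 3, the vectors are linearly dependent.

no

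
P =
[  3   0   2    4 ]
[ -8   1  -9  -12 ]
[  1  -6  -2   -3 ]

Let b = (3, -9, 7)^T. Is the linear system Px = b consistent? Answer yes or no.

Row reduce the augmented matrix [P | b].
R2 ← R2 + (8/3)·R1: [0, 1, -11/3, -4/3, -1]
R3 ← R3 − (1/3)·R1: [0, -6, -8/3, -13/3, 6]
R3 ← R3 + (6)·R2: [0, 0, -74/3, -37/3, 0]
The echelon form has 3 nonzero rows, and every pivot lies in the first 4 columns, so rank(P) = rank([P|b]) = 3.
The system is consistent.

yes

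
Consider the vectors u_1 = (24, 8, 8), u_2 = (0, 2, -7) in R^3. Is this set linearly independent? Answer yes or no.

Form the matrix with these vectors as rows and row reduce.
2 nonzero rows, so the 2 vectors span a space of dimension 2.
Since 2 = 2, the vectors are linearly independent.

yes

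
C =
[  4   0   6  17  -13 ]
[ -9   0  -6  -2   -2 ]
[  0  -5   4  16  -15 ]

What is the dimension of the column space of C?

3

Row reduce to echelon form.
R2 ← R2 + (9/4)·R1: [0, 0, 15/2, 145/4, -125/4]
Swap R2 ↔ R3
Echelon form has 3 nonzero rows, so rank(C) = 3.
The column space has dimension equal to the rank: 3.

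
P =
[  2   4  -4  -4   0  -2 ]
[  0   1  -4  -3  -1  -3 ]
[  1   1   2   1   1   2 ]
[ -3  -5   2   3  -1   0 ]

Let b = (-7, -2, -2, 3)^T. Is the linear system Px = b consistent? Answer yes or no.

no

Row reduce the augmented matrix [P | b].
R3 ← R3 − (1/2)·R1: [0, -1, 4, 3, 1, 3, 3/2]
R4 ← R4 + (3/2)·R1: [0, 1, -4, -3, -1, -3, -15/2]
R3 ← R3 + R2: [0, 0, 0, 0, 0, 0, -1/2]
R4 ← R4 − R2: [0, 0, 0, 0, 0, 0, -11/2]
R4 ← R4 − (11)·R3: [0, 0, 0, 0, 0, 0, 0]
The echelon form has 3 nonzero rows; the last pivot sits in the augmented column, so rank(P) = 2 but rank([P|b]) = 3.
Since the ranks differ, the system is inconsistent.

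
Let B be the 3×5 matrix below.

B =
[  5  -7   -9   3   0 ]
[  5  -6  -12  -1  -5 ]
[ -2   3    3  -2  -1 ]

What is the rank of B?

Row reduce to echelon form.
R2 ← R2 − R1: [0, 1, -3, -4, -5]
R3 ← R3 + (2/5)·R1: [0, 1/5, -3/5, -4/5, -1]
R3 ← R3 − (1/5)·R2: [0, 0, 0, 0, 0]
Echelon form has 2 nonzero rows, so rank(B) = 2.

2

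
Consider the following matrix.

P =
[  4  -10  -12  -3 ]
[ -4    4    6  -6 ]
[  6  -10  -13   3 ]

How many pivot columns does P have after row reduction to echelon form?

Row reduce to echelon form.
R2 ← R2 + R1: [0, -6, -6, -9]
R3 ← R3 − (3/2)·R1: [0, 5, 5, 15/2]
R3 ← R3 + (5/6)·R2: [0, 0, 0, 0]
Echelon form has 2 nonzero rows, so rank(P) = 2.
Each nonzero row contributes one pivot column: 2 pivot columns.

2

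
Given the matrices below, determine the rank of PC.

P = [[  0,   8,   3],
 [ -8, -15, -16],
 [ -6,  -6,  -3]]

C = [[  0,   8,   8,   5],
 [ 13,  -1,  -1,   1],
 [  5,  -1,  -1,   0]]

First compute PC:
[[119, -11, -11,   8],
 [-275, -33, -33, -55],
 [-93, -39, -39, -36]]
Now row reduce the product.
R2 ← R2 + (275/119)·R1: [0, -6952/119, -6952/119, -4345/119]
R3 ← R3 + (93/119)·R1: [0, -5664/119, -5664/119, -3540/119]
R3 ← R3 − (708/869)·R2: [0, 0, 0, 0]
2 nonzero rows, so rank(PC) = 2.

2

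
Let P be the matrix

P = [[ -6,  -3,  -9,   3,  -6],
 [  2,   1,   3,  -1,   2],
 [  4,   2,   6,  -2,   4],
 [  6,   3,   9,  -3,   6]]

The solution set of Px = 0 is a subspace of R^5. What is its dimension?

4

Row reduce to echelon form.
R2 ← R2 + (1/3)·R1: [0, 0, 0, 0, 0]
R3 ← R3 + (2/3)·R1: [0, 0, 0, 0, 0]
R4 ← R4 + R1: [0, 0, 0, 0, 0]
1 nonzero row, so rank(P) = 1.
P has 5 columns; by rank–nullity, nullity = 5 − 1 = 4.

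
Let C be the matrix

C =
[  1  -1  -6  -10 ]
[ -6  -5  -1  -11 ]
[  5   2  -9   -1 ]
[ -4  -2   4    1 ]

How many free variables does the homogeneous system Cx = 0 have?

Row reduce to echelon form.
R2 ← R2 + (6)·R1: [0, -11, -37, -71]
R3 ← R3 − (5)·R1: [0, 7, 21, 49]
R4 ← R4 + (4)·R1: [0, -6, -20, -39]
R3 ← R3 + (7/11)·R2: [0, 0, -28/11, 42/11]
R4 ← R4 − (6/11)·R2: [0, 0, 2/11, -3/11]
R4 ← R4 + (1/14)·R3: [0, 0, 0, 0]
3 nonzero rows, so rank(C) = 3.
C has 4 columns; by rank–nullity, nullity = 4 − 3 = 1.

1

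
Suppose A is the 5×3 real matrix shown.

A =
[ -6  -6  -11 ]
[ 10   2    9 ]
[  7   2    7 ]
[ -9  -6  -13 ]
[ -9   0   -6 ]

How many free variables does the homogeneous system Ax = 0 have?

1

Row reduce to echelon form.
R2 ← R2 + (5/3)·R1: [0, -8, -28/3]
R3 ← R3 + (7/6)·R1: [0, -5, -35/6]
R4 ← R4 − (3/2)·R1: [0, 3, 7/2]
R5 ← R5 − (3/2)·R1: [0, 9, 21/2]
R3 ← R3 − (5/8)·R2: [0, 0, 0]
R4 ← R4 + (3/8)·R2: [0, 0, 0]
R5 ← R5 + (9/8)·R2: [0, 0, 0]
2 nonzero rows, so rank(A) = 2.
A has 3 columns; by rank–nullity, nullity = 3 − 2 = 1.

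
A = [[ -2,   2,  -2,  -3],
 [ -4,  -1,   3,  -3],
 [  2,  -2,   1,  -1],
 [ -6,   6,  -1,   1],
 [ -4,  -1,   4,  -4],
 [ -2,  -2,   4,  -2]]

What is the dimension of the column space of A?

Row reduce to echelon form.
R2 ← R2 − (2)·R1: [0, -5, 7, 3]
R3 ← R3 + R1: [0, 0, -1, -4]
R4 ← R4 − (3)·R1: [0, 0, 5, 10]
R5 ← R5 − (2)·R1: [0, -5, 8, 2]
R6 ← R6 − R1: [0, -4, 6, 1]
R5 ← R5 − R2: [0, 0, 1, -1]
R6 ← R6 − (4/5)·R2: [0, 0, 2/5, -7/5]
R4 ← R4 + (5)·R3: [0, 0, 0, -10]
R5 ← R5 + R3: [0, 0, 0, -5]
R6 ← R6 + (2/5)·R3: [0, 0, 0, -3]
R5 ← R5 − (1/2)·R4: [0, 0, 0, 0]
R6 ← R6 − (3/10)·R4: [0, 0, 0, 0]
Echelon form has 4 nonzero rows, so rank(A) = 4.
The column space has dimension equal to the rank: 4.

4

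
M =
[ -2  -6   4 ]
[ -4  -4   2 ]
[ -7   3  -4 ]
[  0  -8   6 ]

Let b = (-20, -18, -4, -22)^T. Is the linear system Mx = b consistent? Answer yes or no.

Row reduce the augmented matrix [M | b].
R2 ← R2 − (2)·R1: [0, 8, -6, 22]
R3 ← R3 − (7/2)·R1: [0, 24, -18, 66]
R3 ← R3 − (3)·R2: [0, 0, 0, 0]
R4 ← R4 + R2: [0, 0, 0, 0]
The echelon form has 2 nonzero rows, and every pivot lies in the first 3 columns, so rank(M) = rank([M|b]) = 2.
The system is consistent.

yes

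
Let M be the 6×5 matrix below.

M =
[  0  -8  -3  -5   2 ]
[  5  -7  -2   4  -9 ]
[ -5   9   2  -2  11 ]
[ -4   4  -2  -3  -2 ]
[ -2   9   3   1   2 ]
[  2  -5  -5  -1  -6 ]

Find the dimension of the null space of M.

Row reduce to echelon form.
Swap R1 ↔ R2
R3 ← R3 + R1: [0, 2, 0, 2, 2]
R4 ← R4 + (4/5)·R1: [0, -8/5, -18/5, 1/5, -46/5]
R5 ← R5 + (2/5)·R1: [0, 31/5, 11/5, 13/5, -8/5]
R6 ← R6 − (2/5)·R1: [0, -11/5, -21/5, -13/5, -12/5]
R3 ← R3 + (1/4)·R2: [0, 0, -3/4, 3/4, 5/2]
R4 ← R4 − (1/5)·R2: [0, 0, -3, 6/5, -48/5]
R5 ← R5 + (31/40)·R2: [0, 0, -1/8, -51/40, -1/20]
R6 ← R6 − (11/40)·R2: [0, 0, -27/8, -49/40, -59/20]
R4 ← R4 − (4)·R3: [0, 0, 0, -9/5, -98/5]
R5 ← R5 − (1/6)·R3: [0, 0, 0, -7/5, -7/15]
R6 ← R6 − (9/2)·R3: [0, 0, 0, -23/5, -71/5]
R5 ← R5 − (7/9)·R4: [0, 0, 0, 0, 133/9]
R6 ← R6 − (23/9)·R4: [0, 0, 0, 0, 323/9]
R6 ← R6 − (17/7)·R5: [0, 0, 0, 0, 0]
5 nonzero rows, so rank(M) = 5.
M has 5 columns; by rank–nullity, nullity = 5 − 5 = 0.

0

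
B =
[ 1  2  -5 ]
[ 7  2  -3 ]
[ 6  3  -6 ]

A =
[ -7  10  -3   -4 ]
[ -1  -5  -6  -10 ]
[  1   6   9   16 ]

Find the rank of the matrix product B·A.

First compute BA:
[[-14, -30, -60, -104],
 [-54,  42, -60, -96],
 [-51,   9, -90, -150]]
Now row reduce the product.
R2 ← R2 − (27/7)·R1: [0, 1104/7, 1200/7, 2136/7]
R3 ← R3 − (51/14)·R1: [0, 828/7, 900/7, 1602/7]
R3 ← R3 − (3/4)·R2: [0, 0, 0, 0]
2 nonzero rows, so rank(BA) = 2.

2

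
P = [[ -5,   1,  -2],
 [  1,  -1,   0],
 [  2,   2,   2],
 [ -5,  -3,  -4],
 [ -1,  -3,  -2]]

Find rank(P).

2

Row reduce to echelon form.
R2 ← R2 + (1/5)·R1: [0, -4/5, -2/5]
R3 ← R3 + (2/5)·R1: [0, 12/5, 6/5]
R4 ← R4 − R1: [0, -4, -2]
R5 ← R5 − (1/5)·R1: [0, -16/5, -8/5]
R3 ← R3 + (3)·R2: [0, 0, 0]
R4 ← R4 − (5)·R2: [0, 0, 0]
R5 ← R5 − (4)·R2: [0, 0, 0]
Echelon form has 2 nonzero rows, so rank(P) = 2.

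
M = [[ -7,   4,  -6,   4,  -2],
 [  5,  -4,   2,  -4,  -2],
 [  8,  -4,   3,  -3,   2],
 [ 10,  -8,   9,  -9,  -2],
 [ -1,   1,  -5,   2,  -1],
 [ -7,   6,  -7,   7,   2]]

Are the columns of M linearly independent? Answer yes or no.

Row reduce M to echelon form.
R2 ← R2 + (5/7)·R1: [0, -8/7, -16/7, -8/7, -24/7]
R3 ← R3 + (8/7)·R1: [0, 4/7, -27/7, 11/7, -2/7]
R4 ← R4 + (10/7)·R1: [0, -16/7, 3/7, -23/7, -34/7]
R5 ← R5 − (1/7)·R1: [0, 3/7, -29/7, 10/7, -5/7]
R6 ← R6 − R1: [0, 2, -1, 3, 4]
R3 ← R3 + (1/2)·R2: [0, 0, -5, 1, -2]
R4 ← R4 − (2)·R2: [0, 0, 5, -1, 2]
R5 ← R5 + (3/8)·R2: [0, 0, -5, 1, -2]
R6 ← R6 + (7/4)·R2: [0, 0, -5, 1, -2]
R4 ← R4 + R3: [0, 0, 0, 0, 0]
R5 ← R5 − R3: [0, 0, 0, 0, 0]
R6 ← R6 − R3: [0, 0, 0, 0, 0]
3 pivots among 5 columns.
Only 3 < 5 pivot columns, so the columns are linearly dependent.

no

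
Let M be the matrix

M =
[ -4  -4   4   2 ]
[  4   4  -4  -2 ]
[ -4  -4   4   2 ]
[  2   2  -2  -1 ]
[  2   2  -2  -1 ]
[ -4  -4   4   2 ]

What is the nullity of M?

3

Row reduce to echelon form.
R2 ← R2 + R1: [0, 0, 0, 0]
R3 ← R3 − R1: [0, 0, 0, 0]
R4 ← R4 + (1/2)·R1: [0, 0, 0, 0]
R5 ← R5 + (1/2)·R1: [0, 0, 0, 0]
R6 ← R6 − R1: [0, 0, 0, 0]
1 nonzero row, so rank(M) = 1.
M has 4 columns; by rank–nullity, nullity = 4 − 1 = 3.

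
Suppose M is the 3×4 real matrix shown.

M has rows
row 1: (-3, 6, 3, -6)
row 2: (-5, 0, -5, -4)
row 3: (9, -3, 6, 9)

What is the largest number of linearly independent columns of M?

2

Row reduce to echelon form.
R2 ← R2 − (5/3)·R1: [0, -10, -10, 6]
R3 ← R3 + (3)·R1: [0, 15, 15, -9]
R3 ← R3 + (3/2)·R2: [0, 0, 0, 0]
Echelon form has 2 nonzero rows, so rank(M) = 2.
The rank gives the maximum number of linearly independent columns: 2.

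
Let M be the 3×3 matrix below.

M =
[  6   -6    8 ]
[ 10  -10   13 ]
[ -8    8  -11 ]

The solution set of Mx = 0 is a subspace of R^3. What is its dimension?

Row reduce to echelon form.
R2 ← R2 − (5/3)·R1: [0, 0, -1/3]
R3 ← R3 + (4/3)·R1: [0, 0, -1/3]
R3 ← R3 − R2: [0, 0, 0]
2 nonzero rows, so rank(M) = 2.
M has 3 columns; by rank–nullity, nullity = 3 − 2 = 1.

1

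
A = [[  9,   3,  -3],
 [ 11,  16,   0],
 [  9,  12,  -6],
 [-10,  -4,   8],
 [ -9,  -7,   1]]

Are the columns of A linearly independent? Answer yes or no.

Row reduce A to echelon form.
R2 ← R2 − (11/9)·R1: [0, 37/3, 11/3]
R3 ← R3 − R1: [0, 9, -3]
R4 ← R4 + (10/9)·R1: [0, -2/3, 14/3]
R5 ← R5 + R1: [0, -4, -2]
R3 ← R3 − (27/37)·R2: [0, 0, -210/37]
R4 ← R4 + (2/37)·R2: [0, 0, 180/37]
R5 ← R5 + (12/37)·R2: [0, 0, -30/37]
R4 ← R4 + (6/7)·R3: [0, 0, 0]
R5 ← R5 − (1/7)·R3: [0, 0, 0]
3 pivots among 3 columns.
Every column is a pivot column, so the columns are linearly independent.

yes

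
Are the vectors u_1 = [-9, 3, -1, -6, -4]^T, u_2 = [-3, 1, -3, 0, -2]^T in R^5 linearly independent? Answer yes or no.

yes

Form the matrix with these vectors as rows and row reduce.
R2 ← R2 − (1/3)·R1: [0, 0, -8/3, 2, -2/3]
2 nonzero rows, so the 2 vectors span a space of dimension 2.
Since 2 = 2, the vectors are linearly independent.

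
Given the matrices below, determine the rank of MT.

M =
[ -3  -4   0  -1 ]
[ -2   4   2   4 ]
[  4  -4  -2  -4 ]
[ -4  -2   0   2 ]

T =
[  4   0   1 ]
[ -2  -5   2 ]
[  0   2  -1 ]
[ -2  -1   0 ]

2

First compute MT:
[[ -2,  21, -11],
 [-24, -20,   4],
 [ 32,  20,  -2],
 [-16,   8,  -8]]
Now row reduce the product.
R2 ← R2 − (12)·R1: [0, -272, 136]
R3 ← R3 + (16)·R1: [0, 356, -178]
R4 ← R4 − (8)·R1: [0, -160, 80]
R3 ← R3 + (89/68)·R2: [0, 0, 0]
R4 ← R4 − (10/17)·R2: [0, 0, 0]
2 nonzero rows, so rank(MT) = 2.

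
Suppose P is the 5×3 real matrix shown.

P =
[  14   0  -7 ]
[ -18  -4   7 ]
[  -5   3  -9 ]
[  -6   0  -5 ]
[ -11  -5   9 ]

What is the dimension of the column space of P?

3

Row reduce to echelon form.
R2 ← R2 + (9/7)·R1: [0, -4, -2]
R3 ← R3 + (5/14)·R1: [0, 3, -23/2]
R4 ← R4 + (3/7)·R1: [0, 0, -8]
R5 ← R5 + (11/14)·R1: [0, -5, 7/2]
R3 ← R3 + (3/4)·R2: [0, 0, -13]
R5 ← R5 − (5/4)·R2: [0, 0, 6]
R4 ← R4 − (8/13)·R3: [0, 0, 0]
R5 ← R5 + (6/13)·R3: [0, 0, 0]
Echelon form has 3 nonzero rows, so rank(P) = 3.
The column space has dimension equal to the rank: 3.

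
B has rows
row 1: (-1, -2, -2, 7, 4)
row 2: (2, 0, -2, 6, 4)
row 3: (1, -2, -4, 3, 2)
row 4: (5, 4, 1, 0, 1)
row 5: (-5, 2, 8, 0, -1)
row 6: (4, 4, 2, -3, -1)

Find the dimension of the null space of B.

2

Row reduce to echelon form.
R2 ← R2 + (2)·R1: [0, -4, -6, 20, 12]
R3 ← R3 + R1: [0, -4, -6, 10, 6]
R4 ← R4 + (5)·R1: [0, -6, -9, 35, 21]
R5 ← R5 − (5)·R1: [0, 12, 18, -35, -21]
R6 ← R6 + (4)·R1: [0, -4, -6, 25, 15]
R3 ← R3 − R2: [0, 0, 0, -10, -6]
R4 ← R4 − (3/2)·R2: [0, 0, 0, 5, 3]
R5 ← R5 + (3)·R2: [0, 0, 0, 25, 15]
R6 ← R6 − R2: [0, 0, 0, 5, 3]
R4 ← R4 + (1/2)·R3: [0, 0, 0, 0, 0]
R5 ← R5 + (5/2)·R3: [0, 0, 0, 0, 0]
R6 ← R6 + (1/2)·R3: [0, 0, 0, 0, 0]
3 nonzero rows, so rank(B) = 3.
B has 5 columns; by rank–nullity, nullity = 5 − 3 = 2.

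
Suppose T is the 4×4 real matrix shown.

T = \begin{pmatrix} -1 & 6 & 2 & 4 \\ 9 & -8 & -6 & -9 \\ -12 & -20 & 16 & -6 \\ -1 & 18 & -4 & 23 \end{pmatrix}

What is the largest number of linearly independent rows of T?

4

Row reduce to echelon form.
R2 ← R2 + (9)·R1: [0, 46, 12, 27]
R3 ← R3 − (12)·R1: [0, -92, -8, -54]
R4 ← R4 − R1: [0, 12, -6, 19]
R3 ← R3 + (2)·R2: [0, 0, 16, 0]
R4 ← R4 − (6/23)·R2: [0, 0, -210/23, 275/23]
R4 ← R4 + (105/184)·R3: [0, 0, 0, 275/23]
Echelon form has 4 nonzero rows, so rank(T) = 4.
The rank gives the maximum number of linearly independent rows: 4.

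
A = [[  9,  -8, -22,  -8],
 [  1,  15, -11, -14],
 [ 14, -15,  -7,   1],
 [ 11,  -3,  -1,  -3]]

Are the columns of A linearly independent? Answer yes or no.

yes

Row reduce A to echelon form.
R2 ← R2 − (1/9)·R1: [0, 143/9, -77/9, -118/9]
R3 ← R3 − (14/9)·R1: [0, -23/9, 245/9, 121/9]
R4 ← R4 − (11/9)·R1: [0, 61/9, 233/9, 61/9]
R3 ← R3 + (23/143)·R2: [0, 0, 336/13, 1621/143]
R4 ← R4 − (61/143)·R2: [0, 0, 384/13, 1769/143]
R4 ← R4 − (8/7)·R3: [0, 0, 0, -45/77]
4 pivots among 4 columns.
Every column is a pivot column, so the columns are linearly independent.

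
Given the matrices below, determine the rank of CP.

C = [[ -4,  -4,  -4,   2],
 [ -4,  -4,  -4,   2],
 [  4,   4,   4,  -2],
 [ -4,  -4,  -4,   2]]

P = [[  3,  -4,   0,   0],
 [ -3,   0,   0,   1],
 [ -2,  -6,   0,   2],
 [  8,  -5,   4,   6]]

1

First compute CP:
[[ 24,  30,   8,   0],
 [ 24,  30,   8,   0],
 [-24, -30,  -8,   0],
 [ 24,  30,   8,   0]]
Now row reduce the product.
R2 ← R2 − R1: [0, 0, 0, 0]
R3 ← R3 + R1: [0, 0, 0, 0]
R4 ← R4 − R1: [0, 0, 0, 0]
1 nonzero row, so rank(CP) = 1.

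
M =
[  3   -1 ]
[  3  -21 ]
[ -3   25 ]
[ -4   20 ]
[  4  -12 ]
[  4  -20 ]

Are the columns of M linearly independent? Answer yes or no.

Row reduce M to echelon form.
R2 ← R2 − R1: [0, -20]
R3 ← R3 + R1: [0, 24]
R4 ← R4 + (4/3)·R1: [0, 56/3]
R5 ← R5 − (4/3)·R1: [0, -32/3]
R6 ← R6 − (4/3)·R1: [0, -56/3]
R3 ← R3 + (6/5)·R2: [0, 0]
R4 ← R4 + (14/15)·R2: [0, 0]
R5 ← R5 − (8/15)·R2: [0, 0]
R6 ← R6 − (14/15)·R2: [0, 0]
2 pivots among 2 columns.
Every column is a pivot column, so the columns are linearly independent.

yes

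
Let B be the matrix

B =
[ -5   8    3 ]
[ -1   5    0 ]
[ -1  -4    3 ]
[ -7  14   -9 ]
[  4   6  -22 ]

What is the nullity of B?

Row reduce to echelon form.
R2 ← R2 − (1/5)·R1: [0, 17/5, -3/5]
R3 ← R3 − (1/5)·R1: [0, -28/5, 12/5]
R4 ← R4 − (7/5)·R1: [0, 14/5, -66/5]
R5 ← R5 + (4/5)·R1: [0, 62/5, -98/5]
R3 ← R3 + (28/17)·R2: [0, 0, 24/17]
R4 ← R4 − (14/17)·R2: [0, 0, -216/17]
R5 ← R5 − (62/17)·R2: [0, 0, -296/17]
R4 ← R4 + (9)·R3: [0, 0, 0]
R5 ← R5 + (37/3)·R3: [0, 0, 0]
3 nonzero rows, so rank(B) = 3.
B has 3 columns; by rank–nullity, nullity = 3 − 3 = 0.

0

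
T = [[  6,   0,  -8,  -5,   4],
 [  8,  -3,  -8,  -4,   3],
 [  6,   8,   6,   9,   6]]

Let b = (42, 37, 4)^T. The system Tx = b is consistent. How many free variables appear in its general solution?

2

Row reduce the augmented matrix [T | b].
R2 ← R2 − (4/3)·R1: [0, -3, 8/3, 8/3, -7/3, -19]
R3 ← R3 − R1: [0, 8, 14, 14, 2, -38]
R3 ← R3 + (8/3)·R2: [0, 0, 190/9, 190/9, -38/9, -266/3]
The echelon form has 3 nonzero rows, and every pivot lies in the first 5 columns, so rank(T) = rank([T|b]) = 3.
The system is consistent.
Free variables = (unknowns) − (rank) = 5 − 3 = 2.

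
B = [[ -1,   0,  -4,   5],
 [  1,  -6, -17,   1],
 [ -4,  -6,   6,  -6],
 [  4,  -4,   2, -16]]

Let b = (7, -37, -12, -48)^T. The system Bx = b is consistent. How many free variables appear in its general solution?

Row reduce the augmented matrix [B | b].
R2 ← R2 + R1: [0, -6, -21, 6, -30]
R3 ← R3 − (4)·R1: [0, -6, 22, -26, -40]
R4 ← R4 + (4)·R1: [0, -4, -14, 4, -20]
R3 ← R3 − R2: [0, 0, 43, -32, -10]
R4 ← R4 − (2/3)·R2: [0, 0, 0, 0, 0]
The echelon form has 3 nonzero rows, and every pivot lies in the first 4 columns, so rank(B) = rank([B|b]) = 3.
The system is consistent.
Free variables = (unknowns) − (rank) = 4 − 3 = 1.

1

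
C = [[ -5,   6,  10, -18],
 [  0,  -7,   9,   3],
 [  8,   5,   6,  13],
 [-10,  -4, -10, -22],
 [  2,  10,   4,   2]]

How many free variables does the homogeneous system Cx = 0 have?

Row reduce to echelon form.
R3 ← R3 + (8/5)·R1: [0, 73/5, 22, -79/5]
R4 ← R4 − (2)·R1: [0, -16, -30, 14]
R5 ← R5 + (2/5)·R1: [0, 62/5, 8, -26/5]
R3 ← R3 + (73/35)·R2: [0, 0, 1427/35, -334/35]
R4 ← R4 − (16/7)·R2: [0, 0, -354/7, 50/7]
R5 ← R5 + (62/35)·R2: [0, 0, 838/35, 4/35]
R4 ← R4 + (1770/1427)·R3: [0, 0, 0, -6698/1427]
R5 ← R5 − (838/1427)·R3: [0, 0, 0, 8160/1427]
R5 ← R5 + (240/197)·R4: [0, 0, 0, 0]
4 nonzero rows, so rank(C) = 4.
C has 4 columns; by rank–nullity, nullity = 4 − 4 = 0.

0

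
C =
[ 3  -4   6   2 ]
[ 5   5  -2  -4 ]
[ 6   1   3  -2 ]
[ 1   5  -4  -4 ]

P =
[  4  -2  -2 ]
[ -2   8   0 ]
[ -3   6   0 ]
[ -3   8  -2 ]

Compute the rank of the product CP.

3

First compute CP:
[[ -4,  14, -10],
 [ 28, -14,  -2],
 [ 19,  -2,  -8],
 [ 18, -18,   6]]
Now row reduce the product.
R2 ← R2 + (7)·R1: [0, 84, -72]
R3 ← R3 + (19/4)·R1: [0, 129/2, -111/2]
R4 ← R4 + (9/2)·R1: [0, 45, -39]
R3 ← R3 − (43/56)·R2: [0, 0, -3/14]
R4 ← R4 − (15/28)·R2: [0, 0, -3/7]
R4 ← R4 − (2)·R3: [0, 0, 0]
3 nonzero rows, so rank(CP) = 3.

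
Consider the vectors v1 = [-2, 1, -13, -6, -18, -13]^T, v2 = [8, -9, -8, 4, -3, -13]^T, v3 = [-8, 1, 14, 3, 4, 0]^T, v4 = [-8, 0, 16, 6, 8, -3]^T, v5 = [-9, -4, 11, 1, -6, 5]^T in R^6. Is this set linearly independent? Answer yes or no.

yes

Form the matrix with these vectors as rows and row reduce.
R2 ← R2 + (4)·R1: [0, -5, -60, -20, -75, -65]
R3 ← R3 − (4)·R1: [0, -3, 66, 27, 76, 52]
R4 ← R4 − (4)·R1: [0, -4, 68, 30, 80, 49]
R5 ← R5 − (9/2)·R1: [0, -17/2, 139/2, 28, 75, 127/2]
R3 ← R3 − (3/5)·R2: [0, 0, 102, 39, 121, 91]
R4 ← R4 − (4/5)·R2: [0, 0, 116, 46, 140, 101]
R5 ← R5 − (17/10)·R2: [0, 0, 343/2, 62, 405/2, 174]
R4 ← R4 − (58/51)·R3: [0, 0, 0, 28/17, 122/51, -127/51]
R5 ← R5 − (343/204)·R3: [0, 0, 0, -243/68, -193/204, 4283/204]
R5 ← R5 + (243/112)·R4: [0, 0, 0, 0, 713/168, 5239/336]
5 nonzero rows, so the 5 vectors span a space of dimension 5.
Since 5 = 5, the vectors are linearly independent.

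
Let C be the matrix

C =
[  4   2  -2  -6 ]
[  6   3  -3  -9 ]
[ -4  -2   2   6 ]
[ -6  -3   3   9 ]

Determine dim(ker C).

Row reduce to echelon form.
R2 ← R2 − (3/2)·R1: [0, 0, 0, 0]
R3 ← R3 + R1: [0, 0, 0, 0]
R4 ← R4 + (3/2)·R1: [0, 0, 0, 0]
1 nonzero row, so rank(C) = 1.
C has 4 columns; by rank–nullity, nullity = 4 − 1 = 3.

3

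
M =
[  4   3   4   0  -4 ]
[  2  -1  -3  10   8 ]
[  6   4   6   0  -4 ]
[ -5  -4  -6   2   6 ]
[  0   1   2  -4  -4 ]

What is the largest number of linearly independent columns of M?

Row reduce to echelon form.
R2 ← R2 − (1/2)·R1: [0, -5/2, -5, 10, 10]
R3 ← R3 − (3/2)·R1: [0, -1/2, 0, 0, 2]
R4 ← R4 + (5/4)·R1: [0, -1/4, -1, 2, 1]
R3 ← R3 − (1/5)·R2: [0, 0, 1, -2, 0]
R4 ← R4 − (1/10)·R2: [0, 0, -1/2, 1, 0]
R5 ← R5 + (2/5)·R2: [0, 0, 0, 0, 0]
R4 ← R4 + (1/2)·R3: [0, 0, 0, 0, 0]
Echelon form has 3 nonzero rows, so rank(M) = 3.
The rank gives the maximum number of linearly independent columns: 3.

3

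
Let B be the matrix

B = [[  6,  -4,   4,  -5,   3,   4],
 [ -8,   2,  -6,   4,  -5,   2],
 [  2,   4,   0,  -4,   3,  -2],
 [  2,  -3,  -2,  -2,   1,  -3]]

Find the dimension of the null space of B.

Row reduce to echelon form.
R2 ← R2 + (4/3)·R1: [0, -10/3, -2/3, -8/3, -1, 22/3]
R3 ← R3 − (1/3)·R1: [0, 16/3, -4/3, -7/3, 2, -10/3]
R4 ← R4 − (1/3)·R1: [0, -5/3, -10/3, -1/3, 0, -13/3]
R3 ← R3 + (8/5)·R2: [0, 0, -12/5, -33/5, 2/5, 42/5]
R4 ← R4 − (1/2)·R2: [0, 0, -3, 1, 1/2, -8]
R4 ← R4 − (5/4)·R3: [0, 0, 0, 37/4, 0, -37/2]
4 nonzero rows, so rank(B) = 4.
B has 6 columns; by rank–nullity, nullity = 6 − 4 = 2.

2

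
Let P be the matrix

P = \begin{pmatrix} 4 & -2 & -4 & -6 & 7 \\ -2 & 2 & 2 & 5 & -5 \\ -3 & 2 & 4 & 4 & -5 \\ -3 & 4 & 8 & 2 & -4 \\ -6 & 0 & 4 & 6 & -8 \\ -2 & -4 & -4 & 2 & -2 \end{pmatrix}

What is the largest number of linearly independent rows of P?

3

Row reduce to echelon form.
R2 ← R2 + (1/2)·R1: [0, 1, 0, 2, -3/2]
R3 ← R3 + (3/4)·R1: [0, 1/2, 1, -1/2, 1/4]
R4 ← R4 + (3/4)·R1: [0, 5/2, 5, -5/2, 5/4]
R5 ← R5 + (3/2)·R1: [0, -3, -2, -3, 5/2]
R6 ← R6 + (1/2)·R1: [0, -5, -6, -1, 3/2]
R3 ← R3 − (1/2)·R2: [0, 0, 1, -3/2, 1]
R4 ← R4 − (5/2)·R2: [0, 0, 5, -15/2, 5]
R5 ← R5 + (3)·R2: [0, 0, -2, 3, -2]
R6 ← R6 + (5)·R2: [0, 0, -6, 9, -6]
R4 ← R4 − (5)·R3: [0, 0, 0, 0, 0]
R5 ← R5 + (2)·R3: [0, 0, 0, 0, 0]
R6 ← R6 + (6)·R3: [0, 0, 0, 0, 0]
Echelon form has 3 nonzero rows, so rank(P) = 3.
The rank gives the maximum number of linearly independent rows: 3.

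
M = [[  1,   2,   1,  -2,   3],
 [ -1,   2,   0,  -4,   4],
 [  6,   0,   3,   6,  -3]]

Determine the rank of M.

2

Row reduce to echelon form.
R2 ← R2 + R1: [0, 4, 1, -6, 7]
R3 ← R3 − (6)·R1: [0, -12, -3, 18, -21]
R3 ← R3 + (3)·R2: [0, 0, 0, 0, 0]
Echelon form has 2 nonzero rows, so rank(M) = 2.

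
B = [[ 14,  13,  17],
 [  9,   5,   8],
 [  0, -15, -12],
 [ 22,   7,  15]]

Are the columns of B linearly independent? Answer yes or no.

Row reduce B to echelon form.
R2 ← R2 − (9/14)·R1: [0, -47/14, -41/14]
R4 ← R4 − (11/7)·R1: [0, -94/7, -82/7]
R3 ← R3 − (210/47)·R2: [0, 0, 51/47]
R4 ← R4 − (4)·R2: [0, 0, 0]
3 pivots among 3 columns.
Every column is a pivot column, so the columns are linearly independent.

yes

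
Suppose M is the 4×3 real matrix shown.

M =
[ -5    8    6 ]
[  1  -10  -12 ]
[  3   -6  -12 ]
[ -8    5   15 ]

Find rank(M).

Row reduce to echelon form.
R2 ← R2 + (1/5)·R1: [0, -42/5, -54/5]
R3 ← R3 + (3/5)·R1: [0, -6/5, -42/5]
R4 ← R4 − (8/5)·R1: [0, -39/5, 27/5]
R3 ← R3 − (1/7)·R2: [0, 0, -48/7]
R4 ← R4 − (13/14)·R2: [0, 0, 108/7]
R4 ← R4 + (9/4)·R3: [0, 0, 0]
Echelon form has 3 nonzero rows, so rank(M) = 3.

3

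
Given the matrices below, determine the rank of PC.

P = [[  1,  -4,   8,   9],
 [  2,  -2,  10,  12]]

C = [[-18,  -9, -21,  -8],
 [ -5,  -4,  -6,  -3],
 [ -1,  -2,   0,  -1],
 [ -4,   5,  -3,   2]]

First compute PC:
[[-42,  36, -24,  14],
 [-84,  30, -66,   4]]
Now row reduce the product.
R2 ← R2 − (2)·R1: [0, -42, -18, -24]
2 nonzero rows, so rank(PC) = 2.

2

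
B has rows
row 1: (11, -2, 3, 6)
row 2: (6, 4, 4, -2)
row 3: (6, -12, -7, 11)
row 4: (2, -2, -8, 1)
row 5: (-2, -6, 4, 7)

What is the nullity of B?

Row reduce to echelon form.
R2 ← R2 − (6/11)·R1: [0, 56/11, 26/11, -58/11]
R3 ← R3 − (6/11)·R1: [0, -120/11, -95/11, 85/11]
R4 ← R4 − (2/11)·R1: [0, -18/11, -94/11, -1/11]
R5 ← R5 + (2/11)·R1: [0, -70/11, 50/11, 89/11]
R3 ← R3 + (15/7)·R2: [0, 0, -25/7, -25/7]
R4 ← R4 + (9/28)·R2: [0, 0, -109/14, -25/14]
R5 ← R5 + (5/4)·R2: [0, 0, 15/2, 3/2]
R4 ← R4 − (109/50)·R3: [0, 0, 0, 6]
R5 ← R5 + (21/10)·R3: [0, 0, 0, -6]
R5 ← R5 + R4: [0, 0, 0, 0]
4 nonzero rows, so rank(B) = 4.
B has 4 columns; by rank–nullity, nullity = 4 − 4 = 0.

0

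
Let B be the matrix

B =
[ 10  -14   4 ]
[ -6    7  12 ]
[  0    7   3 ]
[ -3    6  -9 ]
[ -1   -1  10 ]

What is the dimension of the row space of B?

Row reduce to echelon form.
R2 ← R2 + (3/5)·R1: [0, -7/5, 72/5]
R4 ← R4 + (3/10)·R1: [0, 9/5, -39/5]
R5 ← R5 + (1/10)·R1: [0, -12/5, 52/5]
R3 ← R3 + (5)·R2: [0, 0, 75]
R4 ← R4 + (9/7)·R2: [0, 0, 75/7]
R5 ← R5 − (12/7)·R2: [0, 0, -100/7]
R4 ← R4 − (1/7)·R3: [0, 0, 0]
R5 ← R5 + (4/21)·R3: [0, 0, 0]
Echelon form has 3 nonzero rows, so rank(B) = 3.
The row space has dimension equal to the rank: 3.

3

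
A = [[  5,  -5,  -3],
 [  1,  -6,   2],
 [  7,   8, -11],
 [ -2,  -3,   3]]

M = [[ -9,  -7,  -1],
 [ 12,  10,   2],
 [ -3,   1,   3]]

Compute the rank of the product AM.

First compute AM:
[[-96, -88, -24],
 [-87, -65,  -7],
 [ 66,  20, -24],
 [-27, -13,   5]]
Now row reduce the product.
R2 ← R2 − (29/32)·R1: [0, 59/4, 59/4]
R3 ← R3 + (11/16)·R1: [0, -81/2, -81/2]
R4 ← R4 − (9/32)·R1: [0, 47/4, 47/4]
R3 ← R3 + (162/59)·R2: [0, 0, 0]
R4 ← R4 − (47/59)·R2: [0, 0, 0]
2 nonzero rows, so rank(AM) = 2.

2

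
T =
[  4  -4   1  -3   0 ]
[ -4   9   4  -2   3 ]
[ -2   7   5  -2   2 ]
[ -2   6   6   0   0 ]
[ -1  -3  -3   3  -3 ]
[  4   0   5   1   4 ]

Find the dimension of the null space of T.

Row reduce to echelon form.
R2 ← R2 + R1: [0, 5, 5, -5, 3]
R3 ← R3 + (1/2)·R1: [0, 5, 11/2, -7/2, 2]
R4 ← R4 + (1/2)·R1: [0, 4, 13/2, -3/2, 0]
R5 ← R5 + (1/4)·R1: [0, -4, -11/4, 9/4, -3]
R6 ← R6 − R1: [0, 4, 4, 4, 4]
R3 ← R3 − R2: [0, 0, 1/2, 3/2, -1]
R4 ← R4 − (4/5)·R2: [0, 0, 5/2, 5/2, -12/5]
R5 ← R5 + (4/5)·R2: [0, 0, 5/4, -7/4, -3/5]
R6 ← R6 − (4/5)·R2: [0, 0, 0, 8, 8/5]
R4 ← R4 − (5)·R3: [0, 0, 0, -5, 13/5]
R5 ← R5 − (5/2)·R3: [0, 0, 0, -11/2, 19/10]
R5 ← R5 − (11/10)·R4: [0, 0, 0, 0, -24/25]
R6 ← R6 + (8/5)·R4: [0, 0, 0, 0, 144/25]
R6 ← R6 + (6)·R5: [0, 0, 0, 0, 0]
5 nonzero rows, so rank(T) = 5.
T has 5 columns; by rank–nullity, nullity = 5 − 5 = 0.

0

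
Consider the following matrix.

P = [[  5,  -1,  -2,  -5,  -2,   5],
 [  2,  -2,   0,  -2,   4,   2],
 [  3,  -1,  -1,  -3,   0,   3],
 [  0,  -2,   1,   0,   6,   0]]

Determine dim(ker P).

4

Row reduce to echelon form.
R2 ← R2 − (2/5)·R1: [0, -8/5, 4/5, 0, 24/5, 0]
R3 ← R3 − (3/5)·R1: [0, -2/5, 1/5, 0, 6/5, 0]
R3 ← R3 − (1/4)·R2: [0, 0, 0, 0, 0, 0]
R4 ← R4 − (5/4)·R2: [0, 0, 0, 0, 0, 0]
2 nonzero rows, so rank(P) = 2.
P has 6 columns; by rank–nullity, nullity = 6 − 2 = 4.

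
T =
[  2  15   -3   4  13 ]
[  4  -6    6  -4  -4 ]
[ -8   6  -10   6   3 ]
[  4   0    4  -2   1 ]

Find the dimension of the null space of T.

3

Row reduce to echelon form.
R2 ← R2 − (2)·R1: [0, -36, 12, -12, -30]
R3 ← R3 + (4)·R1: [0, 66, -22, 22, 55]
R4 ← R4 − (2)·R1: [0, -30, 10, -10, -25]
R3 ← R3 + (11/6)·R2: [0, 0, 0, 0, 0]
R4 ← R4 − (5/6)·R2: [0, 0, 0, 0, 0]
2 nonzero rows, so rank(T) = 2.
T has 5 columns; by rank–nullity, nullity = 5 − 2 = 3.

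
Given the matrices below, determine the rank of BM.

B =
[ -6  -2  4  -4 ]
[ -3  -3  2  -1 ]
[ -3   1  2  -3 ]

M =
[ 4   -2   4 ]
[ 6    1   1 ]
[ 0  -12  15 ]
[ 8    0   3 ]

First compute BM:
[[-68, -38,  22],
 [-38, -21,  12],
 [-30, -17,  10]]
Now row reduce the product.
R2 ← R2 − (19/34)·R1: [0, 4/17, -5/17]
R3 ← R3 − (15/34)·R1: [0, -4/17, 5/17]
R3 ← R3 + R2: [0, 0, 0]
2 nonzero rows, so rank(BM) = 2.

2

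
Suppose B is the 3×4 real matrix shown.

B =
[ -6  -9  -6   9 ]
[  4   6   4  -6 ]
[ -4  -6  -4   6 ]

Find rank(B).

Row reduce to echelon form.
R2 ← R2 + (2/3)·R1: [0, 0, 0, 0]
R3 ← R3 − (2/3)·R1: [0, 0, 0, 0]
Echelon form has 1 nonzero row, so rank(B) = 1.

1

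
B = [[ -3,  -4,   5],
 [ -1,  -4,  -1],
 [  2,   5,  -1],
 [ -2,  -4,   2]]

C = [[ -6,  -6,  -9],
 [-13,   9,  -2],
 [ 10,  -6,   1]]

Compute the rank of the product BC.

2

First compute BC:
[[120, -48,  40],
 [ 48, -24,  16],
 [-87,  39, -29],
 [ 84, -36,  28]]
Now row reduce the product.
R2 ← R2 − (2/5)·R1: [0, -24/5, 0]
R3 ← R3 + (29/40)·R1: [0, 21/5, 0]
R4 ← R4 − (7/10)·R1: [0, -12/5, 0]
R3 ← R3 + (7/8)·R2: [0, 0, 0]
R4 ← R4 − (1/2)·R2: [0, 0, 0]
2 nonzero rows, so rank(BC) = 2.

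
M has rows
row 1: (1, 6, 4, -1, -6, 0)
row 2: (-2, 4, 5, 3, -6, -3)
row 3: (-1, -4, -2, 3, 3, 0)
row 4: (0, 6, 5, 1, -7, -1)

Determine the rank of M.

Row reduce to echelon form.
R2 ← R2 + (2)·R1: [0, 16, 13, 1, -18, -3]
R3 ← R3 + R1: [0, 2, 2, 2, -3, 0]
R3 ← R3 − (1/8)·R2: [0, 0, 3/8, 15/8, -3/4, 3/8]
R4 ← R4 − (3/8)·R2: [0, 0, 1/8, 5/8, -1/4, 1/8]
R4 ← R4 − (1/3)·R3: [0, 0, 0, 0, 0, 0]
Echelon form has 3 nonzero rows, so rank(M) = 3.

3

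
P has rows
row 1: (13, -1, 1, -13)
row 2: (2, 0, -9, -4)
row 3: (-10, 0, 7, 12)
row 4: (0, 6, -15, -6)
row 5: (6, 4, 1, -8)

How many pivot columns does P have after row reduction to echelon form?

3

Row reduce to echelon form.
R2 ← R2 − (2/13)·R1: [0, 2/13, -119/13, -2]
R3 ← R3 + (10/13)·R1: [0, -10/13, 101/13, 2]
R5 ← R5 − (6/13)·R1: [0, 58/13, 7/13, -2]
R3 ← R3 + (5)·R2: [0, 0, -38, -8]
R4 ← R4 − (39)·R2: [0, 0, 342, 72]
R5 ← R5 − (29)·R2: [0, 0, 266, 56]
R4 ← R4 + (9)·R3: [0, 0, 0, 0]
R5 ← R5 + (7)·R3: [0, 0, 0, 0]
Echelon form has 3 nonzero rows, so rank(P) = 3.
Each nonzero row contributes one pivot column: 3 pivot columns.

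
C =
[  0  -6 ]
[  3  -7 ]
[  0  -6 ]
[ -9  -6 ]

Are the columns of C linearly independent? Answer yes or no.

Row reduce C to echelon form.
Swap R1 ↔ R2
R4 ← R4 + (3)·R1: [0, -27]
R3 ← R3 − R2: [0, 0]
R4 ← R4 − (9/2)·R2: [0, 0]
2 pivots among 2 columns.
Every column is a pivot column, so the columns are linearly independent.

yes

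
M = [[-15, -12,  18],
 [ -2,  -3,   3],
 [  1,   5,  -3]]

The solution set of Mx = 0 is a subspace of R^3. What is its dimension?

Row reduce to echelon form.
R2 ← R2 − (2/15)·R1: [0, -7/5, 3/5]
R3 ← R3 + (1/15)·R1: [0, 21/5, -9/5]
R3 ← R3 + (3)·R2: [0, 0, 0]
2 nonzero rows, so rank(M) = 2.
M has 3 columns; by rank–nullity, nullity = 3 − 2 = 1.

1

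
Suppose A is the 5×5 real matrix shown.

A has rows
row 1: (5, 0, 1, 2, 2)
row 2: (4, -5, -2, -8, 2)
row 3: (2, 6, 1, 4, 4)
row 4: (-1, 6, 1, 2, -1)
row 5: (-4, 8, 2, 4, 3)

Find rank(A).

5

Row reduce to echelon form.
R2 ← R2 − (4/5)·R1: [0, -5, -14/5, -48/5, 2/5]
R3 ← R3 − (2/5)·R1: [0, 6, 3/5, 16/5, 16/5]
R4 ← R4 + (1/5)·R1: [0, 6, 6/5, 12/5, -3/5]
R5 ← R5 + (4/5)·R1: [0, 8, 14/5, 28/5, 23/5]
R3 ← R3 + (6/5)·R2: [0, 0, -69/25, -208/25, 92/25]
R4 ← R4 + (6/5)·R2: [0, 0, -54/25, -228/25, -3/25]
R5 ← R5 + (8/5)·R2: [0, 0, -42/25, -244/25, 131/25]
R4 ← R4 − (18/23)·R3: [0, 0, 0, -60/23, -3]
R5 ← R5 − (14/23)·R3: [0, 0, 0, -108/23, 3]
R5 ← R5 − (9/5)·R4: [0, 0, 0, 0, 42/5]
Echelon form has 5 nonzero rows, so rank(A) = 5.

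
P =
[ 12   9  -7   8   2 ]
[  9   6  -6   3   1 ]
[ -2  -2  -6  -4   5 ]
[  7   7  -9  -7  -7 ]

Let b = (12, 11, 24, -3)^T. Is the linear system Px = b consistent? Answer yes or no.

Row reduce the augmented matrix [P | b].
R2 ← R2 − (3/4)·R1: [0, -3/4, -3/4, -3, -1/2, 2]
R3 ← R3 + (1/6)·R1: [0, -1/2, -43/6, -8/3, 16/3, 26]
R4 ← R4 − (7/12)·R1: [0, 7/4, -59/12, -35/3, -49/6, -10]
R3 ← R3 − (2/3)·R2: [0, 0, -20/3, -2/3, 17/3, 74/3]
R4 ← R4 + (7/3)·R2: [0, 0, -20/3, -56/3, -28/3, -16/3]
R4 ← R4 − R3: [0, 0, 0, -18, -15, -30]
The echelon form has 4 nonzero rows, and every pivot lies in the first 5 columns, so rank(P) = rank([P|b]) = 4.
The system is consistent.

yes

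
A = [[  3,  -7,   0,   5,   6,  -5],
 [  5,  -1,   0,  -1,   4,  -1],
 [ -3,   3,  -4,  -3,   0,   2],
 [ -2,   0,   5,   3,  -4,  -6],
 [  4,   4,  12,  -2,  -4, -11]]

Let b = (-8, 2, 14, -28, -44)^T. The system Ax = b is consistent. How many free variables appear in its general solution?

Row reduce the augmented matrix [A | b].
R2 ← R2 − (5/3)·R1: [0, 32/3, 0, -28/3, -6, 22/3, 46/3]
R3 ← R3 + R1: [0, -4, -4, 2, 6, -3, 6]
R4 ← R4 + (2/3)·R1: [0, -14/3, 5, 19/3, 0, -28/3, -100/3]
R5 ← R5 − (4/3)·R1: [0, 40/3, 12, -26/3, -12, -13/3, -100/3]
R3 ← R3 + (3/8)·R2: [0, 0, -4, -3/2, 15/4, -1/4, 47/4]
R4 ← R4 + (7/16)·R2: [0, 0, 5, 9/4, -21/8, -49/8, -213/8]
R5 ← R5 − (5/4)·R2: [0, 0, 12, 3, -9/2, -27/2, -105/2]
R4 ← R4 + (5/4)·R3: [0, 0, 0, 3/8, 33/16, -103/16, -191/16]
R5 ← R5 + (3)·R3: [0, 0, 0, -3/2, 27/4, -57/4, -69/4]
R5 ← R5 + (4)·R4: [0, 0, 0, 0, 15, -40, -65]
The echelon form has 5 nonzero rows, and every pivot lies in the first 6 columns, so rank(A) = rank([A|b]) = 5.
The system is consistent.
Free variables = (unknowns) − (rank) = 6 − 5 = 1.

1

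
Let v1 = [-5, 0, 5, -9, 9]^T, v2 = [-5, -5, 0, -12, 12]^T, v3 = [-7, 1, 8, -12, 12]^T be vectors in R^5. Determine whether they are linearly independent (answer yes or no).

no

Form the matrix with these vectors as rows and row reduce.
R2 ← R2 − R1: [0, -5, -5, -3, 3]
R3 ← R3 − (7/5)·R1: [0, 1, 1, 3/5, -3/5]
R3 ← R3 + (1/5)·R2: [0, 0, 0, 0, 0]
2 nonzero rows, so the 3 vectors span a space of dimension 2.
Since 2 < 3, the vectors are linearly dependent.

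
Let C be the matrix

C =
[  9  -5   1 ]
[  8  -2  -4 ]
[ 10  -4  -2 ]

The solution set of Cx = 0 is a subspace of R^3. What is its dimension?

Row reduce to echelon form.
R2 ← R2 − (8/9)·R1: [0, 22/9, -44/9]
R3 ← R3 − (10/9)·R1: [0, 14/9, -28/9]
R3 ← R3 − (7/11)·R2: [0, 0, 0]
2 nonzero rows, so rank(C) = 2.
C has 3 columns; by rank–nullity, nullity = 3 − 2 = 1.

1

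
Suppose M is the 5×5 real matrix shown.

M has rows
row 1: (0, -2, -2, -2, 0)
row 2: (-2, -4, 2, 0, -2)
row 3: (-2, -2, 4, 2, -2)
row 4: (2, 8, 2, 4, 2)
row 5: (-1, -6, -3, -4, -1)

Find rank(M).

Row reduce to echelon form.
Swap R1 ↔ R2
R3 ← R3 − R1: [0, 2, 2, 2, 0]
R4 ← R4 + R1: [0, 4, 4, 4, 0]
R5 ← R5 − (1/2)·R1: [0, -4, -4, -4, 0]
R3 ← R3 + R2: [0, 0, 0, 0, 0]
R4 ← R4 + (2)·R2: [0, 0, 0, 0, 0]
R5 ← R5 − (2)·R2: [0, 0, 0, 0, 0]
Echelon form has 2 nonzero rows, so rank(M) = 2.

2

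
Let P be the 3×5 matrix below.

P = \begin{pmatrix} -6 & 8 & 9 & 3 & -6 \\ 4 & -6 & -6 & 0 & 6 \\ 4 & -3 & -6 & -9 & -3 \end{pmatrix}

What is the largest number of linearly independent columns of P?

Row reduce to echelon form.
R2 ← R2 + (2/3)·R1: [0, -2/3, 0, 2, 2]
R3 ← R3 + (2/3)·R1: [0, 7/3, 0, -7, -7]
R3 ← R3 + (7/2)·R2: [0, 0, 0, 0, 0]
Echelon form has 2 nonzero rows, so rank(P) = 2.
The rank gives the maximum number of linearly independent columns: 2.

2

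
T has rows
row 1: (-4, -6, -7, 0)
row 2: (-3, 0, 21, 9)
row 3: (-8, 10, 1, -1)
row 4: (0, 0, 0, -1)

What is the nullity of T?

0

Row reduce to echelon form.
R2 ← R2 − (3/4)·R1: [0, 9/2, 105/4, 9]
R3 ← R3 − (2)·R1: [0, 22, 15, -1]
R3 ← R3 − (44/9)·R2: [0, 0, -340/3, -45]
4 nonzero rows, so rank(T) = 4.
T has 4 columns; by rank–nullity, nullity = 4 − 4 = 0.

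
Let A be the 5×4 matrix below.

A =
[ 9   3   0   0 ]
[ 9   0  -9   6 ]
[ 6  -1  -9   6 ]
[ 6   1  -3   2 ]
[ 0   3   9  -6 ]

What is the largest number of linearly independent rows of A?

2

Row reduce to echelon form.
R2 ← R2 − R1: [0, -3, -9, 6]
R3 ← R3 − (2/3)·R1: [0, -3, -9, 6]
R4 ← R4 − (2/3)·R1: [0, -1, -3, 2]
R3 ← R3 − R2: [0, 0, 0, 0]
R4 ← R4 − (1/3)·R2: [0, 0, 0, 0]
R5 ← R5 + R2: [0, 0, 0, 0]
Echelon form has 2 nonzero rows, so rank(A) = 2.
The rank gives the maximum number of linearly independent rows: 2.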